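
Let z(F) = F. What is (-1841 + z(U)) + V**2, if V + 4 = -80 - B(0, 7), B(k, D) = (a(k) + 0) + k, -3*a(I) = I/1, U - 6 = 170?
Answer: 5391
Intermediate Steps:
U = 176 (U = 6 + 170 = 176)
a(I) = -I/3 (a(I) = -I/(3*1) = -I/3)
B(k, D) = 2*k/3 (B(k, D) = (-k/3 + 0) + k = -k/3 + k = 2*k/3)
V = -84 (V = -4 + (-80 - 2*0/3) = -4 + (-80 - 1*0) = -4 + (-80 + 0) = -4 - 80 = -84)
(-1841 + z(U)) + V**2 = (-1841 + 176) + (-84)**2 = -1665 + 7056 = 5391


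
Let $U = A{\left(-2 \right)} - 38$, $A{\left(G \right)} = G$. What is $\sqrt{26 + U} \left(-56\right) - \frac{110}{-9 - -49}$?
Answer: $- \frac{11}{4} - 56 i \sqrt{14} \approx -2.75 - 209.53 i$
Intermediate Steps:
$U = -40$ ($U = -2 - 38 = -40$)
$\sqrt{26 + U} \left(-56\right) - \frac{110}{-9 - -49} = \sqrt{26 - 40} \left(-56\right) - \frac{110}{-9 - -49} = \sqrt{-14} \left(-56\right) - \frac{110}{-9 + 49} = i \sqrt{14} \left(-56\right) - \frac{110}{40} = - 56 i \sqrt{14} - \frac{11}{4} = - \frac{11}{4} - 56 i \sqrt{14}$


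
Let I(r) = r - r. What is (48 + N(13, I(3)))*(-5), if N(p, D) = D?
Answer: -240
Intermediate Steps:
I(r) = 0
(48 + N(13, I(3)))*(-5) = (48 + 0)*(-5) = 48*(-5) = -240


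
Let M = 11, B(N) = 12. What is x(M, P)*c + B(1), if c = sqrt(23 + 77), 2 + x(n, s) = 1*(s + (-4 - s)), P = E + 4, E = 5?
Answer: -48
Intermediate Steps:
P = 9 (P = 5 + 4 = 9)
x(n, s) = -6 (x(n, s) = -2 + 1*(s + (-4 - s)) = -2 + 1*(-4) = -2 - 4 = -6)
c = 10 (c = sqrt(100) = 10)
x(M, P)*c + B(1) = -6*10 + 12 = -60 + 12 = -48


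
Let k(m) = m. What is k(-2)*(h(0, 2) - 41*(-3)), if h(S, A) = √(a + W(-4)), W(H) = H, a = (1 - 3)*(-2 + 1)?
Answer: -246 - 2*I*√2 ≈ -246.0 - 2.8284*I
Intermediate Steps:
a = 2 (a = -2*(-1) = 2)
h(S, A) = I*√2 (h(S, A) = √(2 - 4) = √(-2) = I*√2)
k(-2)*(h(0, 2) - 41*(-3)) = -2*(I*√2 - 41*(-3)) = -2*(I*√2 + 123) = -2*(123 + I*√2) = -246 - 2*I*√2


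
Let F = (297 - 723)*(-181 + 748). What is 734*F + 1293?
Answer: -177290535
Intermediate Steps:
F = -241542 (F = -426*567 = -241542)
734*F + 1293 = 734*(-241542) + 1293 = -177291828 + 1293 = -177290535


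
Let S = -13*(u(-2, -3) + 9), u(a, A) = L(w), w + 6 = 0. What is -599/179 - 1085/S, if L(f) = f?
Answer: 170854/6981 ≈ 24.474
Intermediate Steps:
w = -6 (w = -6 + 0 = -6)
u(a, A) = -6
S = -39 (S = -13*(-6 + 9) = -13*3 = -39)
-599/179 - 1085/S = -599/179 - 1085/(-39) = -599*1/179 - 1085*(-1/39) = -599/179 + 1085/39 = 170854/6981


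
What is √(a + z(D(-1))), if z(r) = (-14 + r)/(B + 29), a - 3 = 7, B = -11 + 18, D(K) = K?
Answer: √345/6 ≈ 3.0957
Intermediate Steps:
B = 7
a = 10 (a = 3 + 7 = 10)
z(r) = -7/18 + r/36 (z(r) = (-14 + r)/(7 + 29) = (-14 + r)/36 = (-14 + r)*(1/36) = -7/18 + r/36)
√(a + z(D(-1))) = √(10 + (-7/18 + (1/36)*(-1))) = √(10 + (-7/18 - 1/36)) = √(10 - 5/12) = √(115/12) = √345/6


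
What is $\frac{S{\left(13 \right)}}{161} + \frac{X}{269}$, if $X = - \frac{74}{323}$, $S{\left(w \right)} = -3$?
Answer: $- \frac{272575}{13988807} \approx -0.019485$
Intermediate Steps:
$X = - \frac{74}{323}$ ($X = \left(-74\right) \frac{1}{323} = - \frac{74}{323} \approx -0.2291$)
$\frac{S{\left(13 \right)}}{161} + \frac{X}{269} = - \frac{3}{161} - \frac{74}{323 \cdot 269} = \left(-3\right) \frac{1}{161} - \frac{74}{86887} = - \frac{3}{161} - \frac{74}{86887} = - \frac{272575}{13988807}$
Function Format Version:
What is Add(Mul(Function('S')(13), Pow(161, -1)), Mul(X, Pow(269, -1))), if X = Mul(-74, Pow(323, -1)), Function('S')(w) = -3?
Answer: Rational(-272575, 13988807) ≈ -0.019485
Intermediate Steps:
X = Rational(-74, 323) (X = Mul(-74, Rational(1, 323)) = Rational(-74, 323) ≈ -0.22910)
Add(Mul(Function('S')(13), Pow(161, -1)), Mul(X, Pow(269, -1))) = Add(Mul(-3, Pow(161, -1)), Mul(Rational(-74, 323), Pow(269, -1))) = Add(Mul(-3, Rational(1, 161)), Mul(Rational(-74, 323), Rational(1, 269))) = Add(Rational(-3, 161), Rational(-74, 86887)) = Rational(-272575, 13988807)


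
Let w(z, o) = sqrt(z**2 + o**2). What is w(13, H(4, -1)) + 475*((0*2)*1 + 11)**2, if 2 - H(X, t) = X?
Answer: 57475 + sqrt(173) ≈ 57488.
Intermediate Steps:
H(X, t) = 2 - X
w(z, o) = sqrt(o**2 + z**2)
w(13, H(4, -1)) + 475*((0*2)*1 + 11)**2 = sqrt((2 - 1*4)**2 + 13**2) + 475*((0*2)*1 + 11)**2 = sqrt((2 - 4)**2 + 169) + 475*(0*1 + 11)**2 = sqrt((-2)**2 + 169) + 475*(0 + 11)**2 = sqrt(4 + 169) + 475*11**2 = sqrt(173) + 475*121 = sqrt(173) + 57475 = 57475 + sqrt(173)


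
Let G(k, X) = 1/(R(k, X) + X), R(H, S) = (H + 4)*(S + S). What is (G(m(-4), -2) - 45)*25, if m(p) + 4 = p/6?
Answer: -2175/2 ≈ -1087.5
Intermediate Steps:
m(p) = -4 + p/6
R(H, S) = 2*S*(4 + H) (R(H, S) = (4 + H)*(2*S) = 2*S*(4 + H))
G(k, X) = 1/(X + 2*X*(4 + k)) (G(k, X) = 1/(2*X*(4 + k) + X) = 1/(X + 2*X*(4 + k)))
(G(m(-4), -2) - 45)*25 = (1/((-2)*(9 + 2*(-4 + (⅙)*(-4)))) - 45)*25 = (-1/(2*(9 + 2*(-4 - ⅔))) - 45)*25 = (-1/(2*(9 + 2*(-14/3))) - 45)*25 = (-1/(2*(9 - 28/3)) - 45)*25 = (-1/(2*(-⅓)) - 45)*25 = (-½*(-3) - 45)*25 = (3/2 - 45)*25 = -87/2*25 = -2175/2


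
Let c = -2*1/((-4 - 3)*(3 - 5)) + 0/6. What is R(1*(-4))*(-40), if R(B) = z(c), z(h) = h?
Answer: 40/7 ≈ 5.7143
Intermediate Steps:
c = -⅐ (c = -2/((-7*(-2))) + 0*(⅙) = -2/14 + 0 = -2*1/14 + 0 = -⅐ + 0 = -⅐ ≈ -0.14286)
R(B) = -⅐
R(1*(-4))*(-40) = -⅐*(-40) = 40/7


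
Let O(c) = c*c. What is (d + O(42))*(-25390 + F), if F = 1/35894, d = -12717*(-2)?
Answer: -12393430413741/17947 ≈ -6.9056e+8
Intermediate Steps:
d = 25434
O(c) = c²
F = 1/35894 ≈ 2.7860e-5
(d + O(42))*(-25390 + F) = (25434 + 42²)*(-25390 + 1/35894) = (25434 + 1764)*(-911348659/35894) = 27198*(-911348659/35894) = -12393430413741/17947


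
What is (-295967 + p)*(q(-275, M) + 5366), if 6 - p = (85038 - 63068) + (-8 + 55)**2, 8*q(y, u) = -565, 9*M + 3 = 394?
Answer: -3390522705/2 ≈ -1.6953e+9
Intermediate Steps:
M = 391/9 (M = -1/3 + (1/9)*394 = -1/3 + 394/9 = 391/9 ≈ 43.444)
q(y, u) = -565/8 (q(y, u) = (1/8)*(-565) = -565/8)
p = -24173 (p = 6 - ((85038 - 63068) + (-8 + 55)**2) = 6 - (21970 + 47**2) = 6 - (21970 + 2209) = 6 - 1*24179 = 6 - 24179 = -24173)
(-295967 + p)*(q(-275, M) + 5366) = (-295967 - 24173)*(-565/8 + 5366) = -320140*42363/8 = -3390522705/2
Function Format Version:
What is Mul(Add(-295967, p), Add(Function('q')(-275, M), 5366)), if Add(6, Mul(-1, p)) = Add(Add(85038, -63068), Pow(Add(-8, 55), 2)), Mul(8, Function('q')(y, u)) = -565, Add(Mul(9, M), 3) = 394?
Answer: Rational(-3390522705, 2) ≈ -1.6953e+9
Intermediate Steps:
M = Rational(391, 9) (M = Add(Rational(-1, 3), Mul(Rational(1, 9), 394)) = Add(Rational(-1, 3), Rational(394, 9)) = Rational(391, 9) ≈ 43.444)
Function('q')(y, u) = Rational(-565, 8) (Function('q')(y, u) = Mul(Rational(1, 8), -565) = Rational(-565, 8))
p = -24173 (p = Add(6, Mul(-1, Add(Add(85038, -63068), Pow(Add(-8, 55), 2)))) = Add(6, Mul(-1, Add(21970, Pow(47, 2)))) = Add(6, Mul(-1, Add(21970, 2209))) = Add(6, Mul(-1, 24179)) = Add(6, -24179) = -24173)
Mul(Add(-295967, p), Add(Function('q')(-275, M), 5366)) = Mul(Add(-295967, -24173), Add(Rational(-565, 8), 5366)) = Mul(-320140, Rational(42363, 8)) = Rational(-3390522705, 2)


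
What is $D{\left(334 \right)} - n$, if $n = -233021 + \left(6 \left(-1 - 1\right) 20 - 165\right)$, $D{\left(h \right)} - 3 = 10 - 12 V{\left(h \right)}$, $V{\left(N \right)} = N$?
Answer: $229431$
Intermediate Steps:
$D{\left(h \right)} = 13 - 12 h$ ($D{\left(h \right)} = 3 - \left(-10 + 12 h\right) = 13 - 12 h$)
$n = -233426$ ($n = -233021 + \left(6 \left(-2\right) 20 - 165\right) = -233021 - 405 = -233426$)
$D{\left(334 \right)} - n = \left(13 - 4008\right) - -233426 = \left(13 - 4008\right) + 233426 = -3995 + 233426 = 229431$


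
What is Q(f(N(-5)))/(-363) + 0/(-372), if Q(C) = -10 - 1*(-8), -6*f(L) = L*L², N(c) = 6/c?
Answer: 2/363 ≈ 0.0055096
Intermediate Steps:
f(L) = -L³/6 (f(L) = -L*L²/6 = -L³/6)
Q(C) = -2 (Q(C) = -10 + 8 = -2)
Q(f(N(-5)))/(-363) + 0/(-372) = -2/(-363) + 0/(-372) = -2*(-1/363) + 0*(-1/372) = 2/363 + 0 = 2/363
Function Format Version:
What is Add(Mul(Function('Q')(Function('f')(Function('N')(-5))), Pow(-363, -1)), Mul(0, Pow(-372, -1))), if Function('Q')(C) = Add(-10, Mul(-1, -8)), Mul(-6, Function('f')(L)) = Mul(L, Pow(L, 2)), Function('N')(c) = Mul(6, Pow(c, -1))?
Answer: Rational(2, 363) ≈ 0.0055096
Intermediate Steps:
Function('f')(L) = Mul(Rational(-1, 6), Pow(L, 3)) (Function('f')(L) = Mul(Rational(-1, 6), Mul(L, Pow(L, 2))) = Mul(Rational(-1, 6), Pow(L, 3)))
Function('Q')(C) = -2 (Function('Q')(C) = Add(-10, 8) = -2)
Add(Mul(Function('Q')(Function('f')(Function('N')(-5))), Pow(-363, -1)), Mul(0, Pow(-372, -1))) = Add(Mul(-2, Pow(-363, -1)), Mul(0, Pow(-372, -1))) = Add(Mul(-2, Rational(-1, 363)), Mul(0, Rational(-1, 372))) = Add(Rational(2, 363), 0) = Rational(2, 363)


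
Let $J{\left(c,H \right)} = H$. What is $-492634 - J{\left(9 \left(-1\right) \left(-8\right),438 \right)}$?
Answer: $-493072$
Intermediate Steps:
$-492634 - J{\left(9 \left(-1\right) \left(-8\right),438 \right)} = -492634 - 438 = -493072$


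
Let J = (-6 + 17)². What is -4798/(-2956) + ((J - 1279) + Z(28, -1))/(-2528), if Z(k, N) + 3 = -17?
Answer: 1951439/934096 ≈ 2.0891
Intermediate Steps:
J = 121 (J = 11² = 121)
Z(k, N) = -20 (Z(k, N) = -3 - 17 = -20)
-4798/(-2956) + ((J - 1279) + Z(28, -1))/(-2528) = -4798/(-2956) + ((121 - 1279) - 20)/(-2528) = -4798*(-1/2956) + (-1158 - 20)*(-1/2528) = 2399/1478 - 1178*(-1/2528) = 2399/1478 + 589/1264 = 1951439/934096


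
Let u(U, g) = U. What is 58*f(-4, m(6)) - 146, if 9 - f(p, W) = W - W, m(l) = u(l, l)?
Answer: 376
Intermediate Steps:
m(l) = l
f(p, W) = 9 (f(p, W) = 9 - (W - W) = 9 - 1*0 = 9 + 0 = 9)
58*f(-4, m(6)) - 146 = 58*9 - 146 = 522 - 146 = 376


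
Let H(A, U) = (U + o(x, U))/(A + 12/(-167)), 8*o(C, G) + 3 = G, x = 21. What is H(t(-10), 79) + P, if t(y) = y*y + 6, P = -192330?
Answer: -6804605841/35380 ≈ -1.9233e+5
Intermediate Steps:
o(C, G) = -3/8 + G/8
t(y) = 6 + y² (t(y) = y² + 6 = 6 + y²)
H(A, U) = (-3/8 + 9*U/8)/(-12/167 + A) (H(A, U) = (U + (-3/8 + U/8))/(A + 12/(-167)) = (-3/8 + 9*U/8)/(A + 12*(-1/167)) = (-3/8 + 9*U/8)/(A - 12/167) = (-3/8 + 9*U/8)/(-12/167 + A))
H(t(-10), 79) + P = 501*(-1 + 3*79)/(8*(-12 + 167*(6 + (-10)²))) - 192330 = 501*(-1 + 237)/(8*(-12 + 167*(6 + 100))) - 192330 = (501/8)*236/(-12 + 167*106) - 192330 = (501/8)*236/(-12 + 17702) - 192330 = (501/8)*236/17690 - 192330 = (501/8)*(1/17690)*236 - 192330 = 29559/35380 - 192330 = -6804605841/35380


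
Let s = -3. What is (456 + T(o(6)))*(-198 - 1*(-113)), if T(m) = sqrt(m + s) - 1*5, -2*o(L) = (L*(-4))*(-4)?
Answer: -38335 - 85*I*sqrt(51) ≈ -38335.0 - 607.02*I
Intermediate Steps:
o(L) = -8*L (o(L) = -L*(-4)*(-4)/2 = -(-4*L)*(-4)/2 = -8*L)
T(m) = -5 + sqrt(-3 + m) (T(m) = sqrt(m - 3) - 1*5 = sqrt(-3 + m) - 5 = -5 + sqrt(-3 + m))
(456 + T(o(6)))*(-198 - 1*(-113)) = (456 + (-5 + sqrt(-3 - 8*6)))*(-198 - 1*(-113)) = (456 + (-5 + sqrt(-3 - 48)))*(-198 + 113) = (456 + (-5 + sqrt(-51)))*(-85) = (456 + (-5 + I*sqrt(51)))*(-85) = (451 + I*sqrt(51))*(-85) = -38335 - 85*I*sqrt(51)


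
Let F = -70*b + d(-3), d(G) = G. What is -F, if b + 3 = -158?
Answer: -11267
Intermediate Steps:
b = -161 (b = -3 - 158 = -161)
F = 11267 (F = -70*(-161) - 3 = 11270 - 3 = 11267)
-F = -1*11267 = -11267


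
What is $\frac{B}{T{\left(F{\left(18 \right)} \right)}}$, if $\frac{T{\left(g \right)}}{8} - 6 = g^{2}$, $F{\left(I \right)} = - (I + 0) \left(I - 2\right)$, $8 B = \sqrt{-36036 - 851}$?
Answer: $\frac{i \sqrt{36887}}{5308800} \approx 3.6178 \cdot 10^{-5} i$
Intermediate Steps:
$B = \frac{i \sqrt{36887}}{8}$ ($B = \frac{\sqrt{-36036 - 851}}{8} = \frac{\sqrt{-36887}}{8} = \frac{i \sqrt{36887}}{8} \approx 24.007 i$)
$F{\left(I \right)} = - I \left(-2 + I\right)$
$T{\left(g \right)} = 48 + 8 g^{2}$
$\frac{B}{T{\left(F{\left(18 \right)} \right)}} = \frac{\frac{1}{8} i \sqrt{36887}}{48 + 8 \left(18 \left(2 - 18\right)\right)^{2}} = \frac{\frac{1}{8} i \sqrt{36887}}{48 + 8 \left(18 \left(-16\right)\right)^{2}} = \frac{\frac{1}{8} i \sqrt{36887}}{48 + 8 \left(-288\right)^{2}} = \frac{\frac{1}{8} i \sqrt{36887}}{48 + 8 \cdot 82944} = \frac{\frac{1}{8} i \sqrt{36887}}{48 + 663552} = \frac{\frac{1}{8} i \sqrt{36887}}{663600} = \frac{i \sqrt{36887}}{8} \cdot \frac{1}{663600} = \frac{i \sqrt{36887}}{5308800}$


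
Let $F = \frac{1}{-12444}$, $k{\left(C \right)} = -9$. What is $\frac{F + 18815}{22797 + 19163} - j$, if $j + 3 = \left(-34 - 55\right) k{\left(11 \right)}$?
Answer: $- \frac{416441757661}{522150240} \approx -797.55$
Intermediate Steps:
$F = - \frac{1}{12444} \approx -8.036 \cdot 10^{-5}$
$j = 798$ ($j = -3 + \left(-34 - 55\right) \left(-9\right) = -3 - -801 = -3 + 801 = 798$)
$\frac{F + 18815}{22797 + 19163} - j = \frac{- \frac{1}{12444} + 18815}{22797 + 19163} - 798 = \frac{234133859}{12444 \cdot 41960} - 798 = \frac{234133859}{12444} \cdot \frac{1}{41960} - 798 = \frac{234133859}{522150240} - 798 = - \frac{416441757661}{522150240}$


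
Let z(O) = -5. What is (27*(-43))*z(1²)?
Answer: 5805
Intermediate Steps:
(27*(-43))*z(1²) = (27*(-43))*(-5) = -1161*(-5) = 5805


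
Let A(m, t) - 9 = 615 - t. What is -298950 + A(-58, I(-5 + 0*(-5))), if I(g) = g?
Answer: -298321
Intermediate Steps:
A(m, t) = 624 - t (A(m, t) = 9 + (615 - t) = 624 - t)
-298950 + A(-58, I(-5 + 0*(-5))) = -298950 + (624 - (-5 + 0*(-5))) = -298950 + (624 - (-5 + 0)) = -298950 + (624 - 1*(-5)) = -298950 + (624 + 5) = -298950 + 629 = -298321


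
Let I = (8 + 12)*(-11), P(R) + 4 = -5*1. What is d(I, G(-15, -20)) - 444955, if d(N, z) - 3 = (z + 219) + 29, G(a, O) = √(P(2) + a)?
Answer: -444704 + 2*I*√6 ≈ -4.447e+5 + 4.899*I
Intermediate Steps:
P(R) = -9 (P(R) = -4 - 5*1 = -4 - 5 = -9)
G(a, O) = √(-9 + a)
I = -220 (I = 20*(-11) = -220)
d(N, z) = 251 + z (d(N, z) = 3 + ((z + 219) + 29) = 3 + ((219 + z) + 29) = 3 + (248 + z) = 251 + z)
d(I, G(-15, -20)) - 444955 = (251 + √(-9 - 15)) - 444955 = (251 + √(-24)) - 444955 = (251 + 2*I*√6) - 444955 = -444704 + 2*I*√6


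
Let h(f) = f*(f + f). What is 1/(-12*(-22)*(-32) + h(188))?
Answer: 1/62240 ≈ 1.6067e-5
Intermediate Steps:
h(f) = 2*f² (h(f) = f*(2*f) = 2*f²)
1/(-12*(-22)*(-32) + h(188)) = 1/(-12*(-22)*(-32) + 2*188²) = 1/(264*(-32) + 2*35344) = 1/(-8448 + 70688) = 1/62240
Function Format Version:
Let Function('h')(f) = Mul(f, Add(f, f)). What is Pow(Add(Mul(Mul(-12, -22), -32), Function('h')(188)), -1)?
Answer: Rational(1, 62240) ≈ 1.6067e-5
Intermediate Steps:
Function('h')(f) = Mul(2, Pow(f, 2)) (Function('h')(f) = Mul(f, Mul(2, f)) = Mul(2, Pow(f, 2)))
Pow(Add(Mul(Mul(-12, -22), -32), Function('h')(188)), -1) = Pow(Add(Mul(Mul(-12, -22), -32), Mul(2, Pow(188, 2))), -1) = Pow(Add(Mul(264, -32), Mul(2, 35344)), -1) = Pow(Add(-8448, 70688), -1) = Pow(62240, -1) = Rational(1, 62240)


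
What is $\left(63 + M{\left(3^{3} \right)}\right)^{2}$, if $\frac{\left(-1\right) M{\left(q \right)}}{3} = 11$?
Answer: $900$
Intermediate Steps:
$M{\left(q \right)} = -33$ ($M{\left(q \right)} = \left(-3\right) 11 = -33$)
$\left(63 + M{\left(3^{3} \right)}\right)^{2} = \left(63 - 33\right)^{2} = 30^{2} = 900$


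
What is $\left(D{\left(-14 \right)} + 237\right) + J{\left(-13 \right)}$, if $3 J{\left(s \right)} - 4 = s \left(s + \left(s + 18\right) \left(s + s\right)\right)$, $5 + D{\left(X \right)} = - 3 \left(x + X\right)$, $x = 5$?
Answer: $880$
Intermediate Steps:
$D{\left(X \right)} = -20 - 3 X$ ($D{\left(X \right)} = -5 - 3 \left(5 + X\right) = -5 - \left(15 + 3 X\right) = -20 - 3 X$)
$J{\left(s \right)} = \frac{4}{3} + \frac{s \left(s + 2 s \left(18 + s\right)\right)}{3}$ ($J{\left(s \right)} = \frac{4}{3} + \frac{s \left(s + \left(s + 18\right) \left(s + s\right)\right)}{3} = \frac{4}{3} + \frac{s \left(s + \left(18 + s\right) 2 s\right)}{3} = \frac{4}{3} + \frac{s \left(s + 2 s \left(18 + s\right)\right)}{3}$)
$\left(D{\left(-14 \right)} + 237\right) + J{\left(-13 \right)} = \left(\left(-20 - -42\right) + 237\right) + \left(\frac{4}{3} + \frac{2 \left(-13\right)^{3}}{3} + \frac{37 \left(-13\right)^{2}}{3}\right) = \left(\left(-20 + 42\right) + 237\right) + \left(\frac{4}{3} + \frac{2}{3} \left(-2197\right) + \frac{37}{3} \cdot 169\right) = \left(22 + 237\right) + \left(\frac{4}{3} - \frac{4394}{3} + \frac{6253}{3}\right) = 259 + 621 = 880$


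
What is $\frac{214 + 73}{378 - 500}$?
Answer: $- \frac{287}{122} \approx -2.3525$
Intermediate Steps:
$\frac{214 + 73}{378 - 500} = \frac{287}{-122} = 287 \left(- \frac{1}{122}\right) = - \frac{287}{122}$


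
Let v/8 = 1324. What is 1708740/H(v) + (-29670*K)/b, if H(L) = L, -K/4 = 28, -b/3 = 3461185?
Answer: 42160947931/261863368 ≈ 161.00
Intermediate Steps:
v = 10592 (v = 8*1324 = 10592)
b = -10383555 (b = -3*3461185 = -10383555)
K = -112 (K = -4*28 = -112)
1708740/H(v) + (-29670*K)/b = 1708740/10592 - 29670*(-112)/(-10383555) = 1708740*(1/10592) + 3323040*(-1/10383555) = 427185/2648 - 31648/98891 = 42160947931/261863368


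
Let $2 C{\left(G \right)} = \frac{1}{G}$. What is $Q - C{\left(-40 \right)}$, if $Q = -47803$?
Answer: $- \frac{3824239}{80} \approx -47803.0$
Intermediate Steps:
$C{\left(G \right)} = \frac{1}{2 G}$
$Q - C{\left(-40 \right)} = -47803 - \frac{1}{2 \left(-40\right)} = -47803 - \frac{1}{2} \left(- \frac{1}{40}\right) = -47803 - - \frac{1}{80} = -47803 + \frac{1}{80} = - \frac{3824239}{80}$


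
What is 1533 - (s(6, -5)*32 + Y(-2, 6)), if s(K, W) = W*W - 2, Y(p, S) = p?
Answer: 799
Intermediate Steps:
s(K, W) = -2 + W² (s(K, W) = W² - 2 = -2 + W²)
1533 - (s(6, -5)*32 + Y(-2, 6)) = 1533 - ((-2 + (-5)²)*32 - 2) = 1533 - ((-2 + 25)*32 - 2) = 1533 - (23*32 - 2) = 1533 - (736 - 2) = 1533 - 1*734 = 1533 - 734 = 799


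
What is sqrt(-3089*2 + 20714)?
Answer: 2*sqrt(3634) ≈ 120.57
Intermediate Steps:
sqrt(-3089*2 + 20714) = sqrt(-6178 + 20714) = sqrt(14536) = 2*sqrt(3634)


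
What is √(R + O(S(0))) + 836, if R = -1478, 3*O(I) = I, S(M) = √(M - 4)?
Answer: 836 + √(-13302 + 6*I)/3 ≈ 836.01 + 38.445*I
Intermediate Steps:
S(M) = √(-4 + M)
O(I) = I/3
√(R + O(S(0))) + 836 = √(-1478 + √(-4 + 0)/3) + 836 = √(-1478 + √(-4)/3) + 836 = √(-1478 + (2*I)/3) + 836 = √(-1478 + 2*I/3) + 836 = 836 + √(-1478 + 2*I/3)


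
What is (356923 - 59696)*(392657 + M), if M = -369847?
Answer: 6779747870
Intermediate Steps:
(356923 - 59696)*(392657 + M) = (356923 - 59696)*(392657 - 369847) = 297227*22810 = 6779747870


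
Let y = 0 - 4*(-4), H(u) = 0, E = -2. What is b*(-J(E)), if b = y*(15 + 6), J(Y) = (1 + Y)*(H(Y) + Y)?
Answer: -672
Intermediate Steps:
y = 16 (y = 0 + 16 = 16)
J(Y) = Y*(1 + Y) (J(Y) = (1 + Y)*(0 + Y) = (1 + Y)*Y = Y*(1 + Y))
b = 336 (b = 16*(15 + 6) = 16*21 = 336)
b*(-J(E)) = 336*(-(-2)*(1 - 2)) = 336*(-(-2)*(-1)) = 336*(-1*2) = 336*(-2) = -672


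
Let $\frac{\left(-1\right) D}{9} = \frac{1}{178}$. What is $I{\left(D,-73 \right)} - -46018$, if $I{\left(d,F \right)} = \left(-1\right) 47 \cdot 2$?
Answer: $45924$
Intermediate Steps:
$D = - \frac{9}{178} \approx -0.050562$
$I{\left(d,F \right)} = -94$ ($I{\left(d,F \right)} = \left(-47\right) 2 = -94$)
$I{\left(D,-73 \right)} - -46018 = -94 - -46018 = -94 + 46018 = 45924$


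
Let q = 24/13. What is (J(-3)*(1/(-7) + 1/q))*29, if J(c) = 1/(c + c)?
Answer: -1943/1008 ≈ -1.9276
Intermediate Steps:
q = 24/13 (q = 24*(1/13) = 24/13 ≈ 1.8462)
J(c) = 1/(2*c)
(J(-3)*(1/(-7) + 1/q))*29 = (((½)/(-3))*(1/(-7) + 1/(24/13)))*29 = (((½)*(-⅓))*(1*(-⅐) + 1*(13/24)))*29 = -(-⅐ + 13/24)/6*29 = -⅙*67/168*29 = -67/1008*29 = -1943/1008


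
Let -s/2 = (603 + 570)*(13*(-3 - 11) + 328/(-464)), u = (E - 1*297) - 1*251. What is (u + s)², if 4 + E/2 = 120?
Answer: 154284147527689/841 ≈ 1.8345e+11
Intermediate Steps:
E = 232 (E = -8 + 2*120 = -8 + 240 = 232)
u = -316 (u = (232 - 1*297) - 1*251 = (232 - 297) - 251 = -65 - 251 = -316)
s = 12430281/29 (s = -2*(603 + 570)*(13*(-3 - 11) + 328/(-464)) = -2346*(13*(-14) + 328*(-1/464)) = -2346*(-182 - 41/58) = -2346*(-10597)/58 = -2*(-12430281/58) = 12430281/29 ≈ 4.2863e+5)
(u + s)² = (-316 + 12430281/29)² = (12421117/29)² = 154284147527689/841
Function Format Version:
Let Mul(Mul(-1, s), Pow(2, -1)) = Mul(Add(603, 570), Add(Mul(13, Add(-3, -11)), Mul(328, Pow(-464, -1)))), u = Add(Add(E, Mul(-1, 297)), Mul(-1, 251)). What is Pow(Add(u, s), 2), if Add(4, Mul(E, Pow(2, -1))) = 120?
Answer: Rational(154284147527689, 841) ≈ 1.8345e+11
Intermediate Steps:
E = 232 (E = Add(-8, Mul(2, 120)) = Add(-8, 240) = 232)
u = -316 (u = Add(Add(232, Mul(-1, 297)), Mul(-1, 251)) = Add(Add(232, -297), -251) = Add(-65, -251) = -316)
s = Rational(12430281, 29) (s = Mul(-2, Mul(Add(603, 570), Add(Mul(13, Add(-3, -11)), Mul(328, Pow(-464, -1))))) = Mul(-2, Mul(1173, Add(Mul(13, -14), Mul(328, Rational(-1, 464))))) = Mul(-2, Mul(1173, Add(-182, Rational(-41, 58)))) = Mul(-2, Mul(1173, Rational(-10597, 58))) = Mul(-2, Rational(-12430281, 58)) = Rational(12430281, 29) ≈ 4.2863e+5)
Pow(Add(u, s), 2) = Pow(Add(-316, Rational(12430281, 29)), 2) = Pow(Rational(12421117, 29), 2) = Rational(154284147527689, 841)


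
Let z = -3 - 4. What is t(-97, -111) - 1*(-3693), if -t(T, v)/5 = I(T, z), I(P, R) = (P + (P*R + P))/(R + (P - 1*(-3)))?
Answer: 375418/101 ≈ 3717.0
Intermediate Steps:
z = -7
I(P, R) = (2*P + P*R)/(3 + P + R) (I(P, R) = (P + (P + P*R))/(R + (P + 3)) = (2*P + P*R)/(R + (3 + P)) = (2*P + P*R)/(3 + P + R))
t(T, v) = 25*T/(-4 + T) (t(T, v) = -5*T*(2 - 7)/(3 + T - 7) = -5*T*(-5)/(-4 + T) = -(-25)*T/(-4 + T) = 25*T/(-4 + T))
t(-97, -111) - 1*(-3693) = 25*(-97)/(-4 - 97) - 1*(-3693) = 25*(-97)/(-101) + 3693 = 25*(-97)*(-1/101) + 3693 = 2425/101 + 3693 = 375418/101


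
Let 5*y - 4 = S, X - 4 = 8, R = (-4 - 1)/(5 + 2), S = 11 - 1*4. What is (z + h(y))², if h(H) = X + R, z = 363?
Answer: 6864400/49 ≈ 1.4009e+5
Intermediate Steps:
S = 7 (S = 11 - 4 = 7)
R = -5/7 ≈ -0.71429
X = 12 (X = 4 + 8 = 12)
y = 11/5 (y = ⅘ + (⅕)*7 = ⅘ + 7/5 = 11/5 ≈ 2.2000)
h(H) = 79/7 (h(H) = 12 - 5/7 = 79/7)
(z + h(y))² = (363 + 79/7)² = (2620/7)² = 6864400/49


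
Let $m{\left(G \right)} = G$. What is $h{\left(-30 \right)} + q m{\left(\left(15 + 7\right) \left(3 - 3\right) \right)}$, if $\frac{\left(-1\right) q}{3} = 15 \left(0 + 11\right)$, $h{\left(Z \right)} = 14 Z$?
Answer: $-420$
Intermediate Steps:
$q = -495$ ($q = - 3 \cdot 15 \left(0 + 11\right) = - 3 \cdot 15 \cdot 11 = \left(-3\right) 165 = -495$)
$h{\left(-30 \right)} + q m{\left(\left(15 + 7\right) \left(3 - 3\right) \right)} = 14 \left(-30\right) - 495 \left(15 + 7\right) \left(3 - 3\right) = -420 - 495 \cdot 22 \cdot 0 = -420 - 0 = -420 + 0 = -420$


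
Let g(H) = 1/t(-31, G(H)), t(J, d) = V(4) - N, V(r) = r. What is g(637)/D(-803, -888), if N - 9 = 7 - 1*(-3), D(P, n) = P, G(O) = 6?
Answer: 1/12045 ≈ 8.3022e-5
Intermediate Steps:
N = 19 (N = 9 + (7 - 1*(-3)) = 9 + (7 + 3) = 9 + 10 = 19)
t(J, d) = -15 (t(J, d) = 4 - 1*19 = 4 - 19 = -15)
g(H) = -1/15 (g(H) = 1/(-15) = -1/15)
g(637)/D(-803, -888) = -1/15/(-803) = -1/15*(-1/803) = 1/12045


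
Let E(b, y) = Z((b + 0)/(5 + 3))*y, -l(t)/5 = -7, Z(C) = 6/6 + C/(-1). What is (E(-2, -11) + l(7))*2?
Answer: 85/2 ≈ 42.500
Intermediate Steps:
Z(C) = 1 - C (Z(C) = 6*(⅙) + C*(-1) = 1 - C)
l(t) = 35 (l(t) = -5*(-7) = 35)
E(b, y) = y*(1 - b/8) (E(b, y) = (1 - (b + 0)/(5 + 3))*y = (1 - b/8)*y = y*(1 - b/8))
(E(-2, -11) + l(7))*2 = ((⅛)*(-11)*(8 - 1*(-2)) + 35)*2 = ((⅛)*(-11)*(8 + 2) + 35)*2 = ((⅛)*(-11)*10 + 35)*2 = (-55/4 + 35)*2 = (85/4)*2 = 85/2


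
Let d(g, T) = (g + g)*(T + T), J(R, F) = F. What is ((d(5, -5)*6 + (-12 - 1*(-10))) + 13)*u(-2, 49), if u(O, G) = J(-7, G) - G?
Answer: 0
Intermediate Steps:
d(g, T) = 4*T*g (d(g, T) = (2*g)*(2*T) = 4*T*g)
u(O, G) = 0 (u(O, G) = G - G = 0)
((d(5, -5)*6 + (-12 - 1*(-10))) + 13)*u(-2, 49) = (((4*(-5)*5)*6 + (-12 - 1*(-10))) + 13)*0 = ((-100*6 + (-12 + 10)) + 13)*0 = ((-600 - 2) + 13)*0 = (-602 + 13)*0 = -589*0 = 0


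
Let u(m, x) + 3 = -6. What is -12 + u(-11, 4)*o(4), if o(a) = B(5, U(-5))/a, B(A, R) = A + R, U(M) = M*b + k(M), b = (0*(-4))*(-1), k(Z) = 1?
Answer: -51/2 ≈ -25.500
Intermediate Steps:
u(m, x) = -9 (u(m, x) = -3 - 6 = -9)
b = 0 (b = 0*(-1) = 0)
U(M) = 1 (U(M) = M*0 + 1 = 0 + 1 = 1)
o(a) = 6/a (o(a) = (5 + 1)/a = 6/a)
-12 + u(-11, 4)*o(4) = -12 - 54/4 = -12 - 9*3/2 = -12 - 27/2 = -51/2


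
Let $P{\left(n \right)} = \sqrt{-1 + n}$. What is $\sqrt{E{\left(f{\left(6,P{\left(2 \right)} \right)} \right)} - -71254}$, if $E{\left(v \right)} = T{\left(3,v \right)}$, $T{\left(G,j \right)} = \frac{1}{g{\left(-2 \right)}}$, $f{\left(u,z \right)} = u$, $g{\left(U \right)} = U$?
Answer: $\frac{\sqrt{285014}}{2} \approx 266.93$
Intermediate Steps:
$T{\left(G,j \right)} = - \frac{1}{2}$ ($T{\left(G,j \right)} = \frac{1}{-2} = - \frac{1}{2}$)
$E{\left(v \right)} = - \frac{1}{2}$
$\sqrt{E{\left(f{\left(6,P{\left(2 \right)} \right)} \right)} - -71254} = \sqrt{- \frac{1}{2} - -71254} = \sqrt{- \frac{1}{2} + 71254} = \sqrt{\frac{142507}{2}} = \frac{\sqrt{285014}}{2}$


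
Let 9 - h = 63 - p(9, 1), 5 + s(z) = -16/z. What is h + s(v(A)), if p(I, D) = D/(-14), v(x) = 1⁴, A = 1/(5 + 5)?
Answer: -1051/14 ≈ -75.071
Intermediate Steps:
A = ⅒ (A = 1/10 = ⅒ ≈ 0.10000)
v(x) = 1
p(I, D) = -D/14 (p(I, D) = D*(-1/14) = -D/14)
s(z) = -5 - 16/z
h = -757/14 (h = 9 - (63 - (-1)/14) = 9 - (63 - 1*(-1/14)) = 9 - (63 + 1/14) = 9 - 1*883/14 = 9 - 883/14 = -757/14 ≈ -54.071)
h + s(v(A)) = -757/14 + (-5 - 16/1) = -757/14 + (-5 - 16*1) = -757/14 + (-5 - 16) = -757/14 - 21 = -1051/14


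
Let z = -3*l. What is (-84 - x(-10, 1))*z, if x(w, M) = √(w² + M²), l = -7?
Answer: -1764 - 21*√101 ≈ -1975.0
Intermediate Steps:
z = 21 (z = -3*(-7) = 21)
x(w, M) = √(M² + w²)
(-84 - x(-10, 1))*z = (-84 - √(1² + (-10)²))*21 = (-84 - √(1 + 100))*21 = (-84 - √101)*21 = -1764 - 21*√101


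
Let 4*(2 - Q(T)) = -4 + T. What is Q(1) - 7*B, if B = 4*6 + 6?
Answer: -829/4 ≈ -207.25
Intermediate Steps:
B = 30 (B = 24 + 6 = 30)
Q(T) = 3 - T/4 (Q(T) = 2 - (-4 + T)/4 = 2 + (1 - T/4) = 3 - T/4)
Q(1) - 7*B = (3 - ¼*1) - 7*30 = (3 - ¼) - 210 = 11/4 - 210 = -829/4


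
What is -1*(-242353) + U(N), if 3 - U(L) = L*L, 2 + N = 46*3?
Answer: 223860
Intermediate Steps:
N = 136 (N = -2 + 46*3 = -2 + 138 = 136)
U(L) = 3 - L² (U(L) = 3 - L*L = 3 - L²)
-1*(-242353) + U(N) = -1*(-242353) + (3 - 1*136²) = 242353 + (3 - 1*18496) = 242353 + (3 - 18496) = 242353 - 18493 = 223860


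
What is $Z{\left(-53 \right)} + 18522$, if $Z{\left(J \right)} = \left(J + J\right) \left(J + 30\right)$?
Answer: $20960$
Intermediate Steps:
$Z{\left(J \right)} = 2 J \left(30 + J\right)$
$Z{\left(-53 \right)} + 18522 = 2 \left(-53\right) \left(30 - 53\right) + 18522 = 2 \left(-53\right) \left(-23\right) + 18522 = 2438 + 18522 = 20960$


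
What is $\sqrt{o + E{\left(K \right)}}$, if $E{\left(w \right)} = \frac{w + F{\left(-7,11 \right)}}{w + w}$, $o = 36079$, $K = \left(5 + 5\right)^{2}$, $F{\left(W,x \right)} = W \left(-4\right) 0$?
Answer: $\frac{\sqrt{144318}}{2} \approx 189.95$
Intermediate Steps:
$F{\left(W,x \right)} = 0$ ($F{\left(W,x \right)} = - 4 W 0 = 0$)
$K = 100$ ($K = 10^{2} = 100$)
$E{\left(w \right)} = \frac{1}{2}$ ($E{\left(w \right)} = \frac{w + 0}{w + w} = \frac{w}{2 w} = w \frac{1}{2 w} = \frac{1}{2}$)
$\sqrt{o + E{\left(K \right)}} = \sqrt{36079 + \frac{1}{2}} = \sqrt{\frac{72159}{2}} = \frac{\sqrt{144318}}{2}$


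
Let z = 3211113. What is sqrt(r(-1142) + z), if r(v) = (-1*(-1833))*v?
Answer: 3*sqrt(124203) ≈ 1057.3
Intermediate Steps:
r(v) = 1833*v
sqrt(r(-1142) + z) = sqrt(1833*(-1142) + 3211113) = sqrt(-2093286 + 3211113) = sqrt(1117827) = 3*sqrt(124203)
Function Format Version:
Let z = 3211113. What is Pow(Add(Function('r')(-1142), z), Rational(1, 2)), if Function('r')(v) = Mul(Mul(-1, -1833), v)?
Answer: Mul(3, Pow(124203, Rational(1, 2))) ≈ 1057.3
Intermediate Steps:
Function('r')(v) = Mul(1833, v)
Pow(Add(Function('r')(-1142), z), Rational(1, 2)) = Pow(Add(Mul(1833, -1142), 3211113), Rational(1, 2)) = Pow(Add(-2093286, 3211113), Rational(1, 2)) = Pow(1117827, Rational(1, 2)) = Mul(3, Pow(124203, Rational(1, 2)))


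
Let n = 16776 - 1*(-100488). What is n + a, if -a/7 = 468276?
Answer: -3160668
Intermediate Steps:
n = 117264 (n = 16776 + 100488 = 117264)
a = -3277932 (a = -7*468276 = -3277932)
n + a = 117264 - 3277932 = -3160668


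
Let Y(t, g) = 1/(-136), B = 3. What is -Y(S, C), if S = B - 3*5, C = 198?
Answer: 1/136 ≈ 0.0073529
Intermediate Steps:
S = -12 (S = 3 - 3*5 = 3 - 15 = -12)
Y(t, g) = -1/136
-Y(S, C) = -1*(-1/136) = 1/136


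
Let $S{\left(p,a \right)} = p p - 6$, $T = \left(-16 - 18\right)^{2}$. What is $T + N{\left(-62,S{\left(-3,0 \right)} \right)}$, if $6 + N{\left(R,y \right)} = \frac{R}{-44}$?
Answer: $\frac{25331}{22} \approx 1151.4$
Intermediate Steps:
$T = 1156$ ($T = \left(-34\right)^{2} = 1156$)
$S{\left(p,a \right)} = -6 + p^{2}$ ($S{\left(p,a \right)} = p^{2} - 6 = -6 + p^{2}$)
$N{\left(R,y \right)} = -6 - \frac{R}{44}$ ($N{\left(R,y \right)} = -6 + \frac{R}{-44} = -6 + R \left(- \frac{1}{44}\right) = -6 - \frac{R}{44}$)
$T + N{\left(-62,S{\left(-3,0 \right)} \right)} = 1156 - \frac{101}{22} = \frac{25331}{22}$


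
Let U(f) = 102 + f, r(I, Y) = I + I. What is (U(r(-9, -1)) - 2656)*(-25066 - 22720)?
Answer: 122905592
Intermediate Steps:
r(I, Y) = 2*I
(U(r(-9, -1)) - 2656)*(-25066 - 22720) = ((102 + 2*(-9)) - 2656)*(-25066 - 22720) = ((102 - 18) - 2656)*(-47786) = (84 - 2656)*(-47786) = -2572*(-47786) = 122905592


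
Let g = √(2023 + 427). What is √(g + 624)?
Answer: √(624 + 35*√2) ≈ 25.952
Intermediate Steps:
g = 35*√2 (g = √2450 = 35*√2 ≈ 49.497)
√(g + 624) = √(35*√2 + 624) = √(624 + 35*√2)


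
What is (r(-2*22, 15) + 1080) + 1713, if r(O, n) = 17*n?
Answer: 3048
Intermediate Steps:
(r(-2*22, 15) + 1080) + 1713 = (17*15 + 1080) + 1713 = (255 + 1080) + 1713 = 1335 + 1713 = 3048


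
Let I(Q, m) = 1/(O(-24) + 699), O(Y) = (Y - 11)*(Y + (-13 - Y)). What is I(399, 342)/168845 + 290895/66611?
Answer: 56680055947961/12978962176430 ≈ 4.3671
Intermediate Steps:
O(Y) = 143 - 13*Y (O(Y) = (-11 + Y)*(-13) = 143 - 13*Y)
I(Q, m) = 1/1154 (I(Q, m) = 1/((143 - 13*(-24)) + 699) = 1/((143 + 312) + 699) = 1/(455 + 699) = 1/1154)
I(399, 342)/168845 + 290895/66611 = (1/1154)/168845 + 290895/66611 = (1/1154)*(1/168845) + 290895*(1/66611) = 1/194847130 + 290895/66611 = 56680055947961/12978962176430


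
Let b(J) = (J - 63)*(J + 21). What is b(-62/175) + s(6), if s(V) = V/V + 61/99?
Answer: -3960775769/3031875 ≈ -1306.4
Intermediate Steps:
s(V) = 160/99 (s(V) = 1 + 61*(1/99) = 1 + 61/99 = 160/99)
b(J) = (-63 + J)*(21 + J)
b(-62/175) + s(6) = (-1323 + (-62/175)² - (-2604)/175) + 160/99 = (-1323 + (-62*1/175)² - (-2604)/175) + 160/99 = (-1323 + (-62/175)² - 42*(-62/175)) + 160/99 = (-1323 + 3844/30625 + 372/25) + 160/99 = -40057331/30625 + 160/99 = -3960775769/3031875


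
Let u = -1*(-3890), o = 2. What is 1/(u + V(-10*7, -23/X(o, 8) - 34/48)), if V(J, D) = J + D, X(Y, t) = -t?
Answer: 6/22933 ≈ 0.00026163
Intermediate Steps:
V(J, D) = D + J
u = 3890
1/(u + V(-10*7, -23/X(o, 8) - 34/48)) = 1/(3890 + ((-23/((-1*8)) - 34/48) - 10*7)) = 1/(3890 + ((-23/(-8) - 34*1/48) - 70)) = 1/(3890 + ((-23*(-⅛) - 17/24) - 70)) = 1/(3890 + ((23/8 - 17/24) - 70)) = 1/(3890 + (13/6 - 70)) = 1/(3890 - 407/6) = 1/(22933/6) = 6/22933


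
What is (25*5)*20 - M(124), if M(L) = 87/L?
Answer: 309913/124 ≈ 2499.3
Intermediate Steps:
(25*5)*20 - M(124) = (25*5)*20 - 87/124 = 125*20 - 87/124 = 2500 - 1*87/124 = 2500 - 87/124 = 309913/124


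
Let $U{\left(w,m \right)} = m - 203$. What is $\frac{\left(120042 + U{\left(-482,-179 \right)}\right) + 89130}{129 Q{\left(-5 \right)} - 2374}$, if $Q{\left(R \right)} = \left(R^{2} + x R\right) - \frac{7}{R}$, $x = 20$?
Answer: $- \frac{521975}{29671} \approx -17.592$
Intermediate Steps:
$U{\left(w,m \right)} = -203 + m$
$Q{\left(R \right)} = R^{2} - \frac{7}{R} + 20 R$ ($Q{\left(R \right)} = \left(R^{2} + 20 R\right) - \frac{7}{R} = R^{2} - \frac{7}{R} + 20 R$)
$\frac{\left(120042 + U{\left(-482,-179 \right)}\right) + 89130}{129 Q{\left(-5 \right)} - 2374} = \frac{\left(120042 - 382\right) + 89130}{129 \frac{-7 + \left(-5\right)^{2} \left(20 - 5\right)}{-5} - 2374} = \frac{\left(120042 - 382\right) + 89130}{129 \left(- \frac{-7 + 25 \cdot 15}{5}\right) - 2374} = \frac{119660 + 89130}{129 \left(- \frac{-7 + 375}{5}\right) - 2374} = \frac{208790}{129 \left(\left(- \frac{1}{5}\right) 368\right) - 2374} = \frac{208790}{129 \left(- \frac{368}{5}\right) - 2374} = \frac{208790}{- \frac{47472}{5} - 2374} = \frac{208790}{- \frac{59342}{5}} = 208790 \left(- \frac{5}{59342}\right) = - \frac{521975}{29671}$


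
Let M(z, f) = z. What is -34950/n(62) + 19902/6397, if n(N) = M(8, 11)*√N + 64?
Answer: -111767673/6397 + 17475*√62/8 ≈ -272.10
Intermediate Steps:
n(N) = 64 + 8*√N (n(N) = 8*√N + 64 = 64 + 8*√N)
-34950/n(62) + 19902/6397 = -34950/(64 + 8*√62) + 19902/6397 = 19902/6397 - 34950/(64 + 8*√62)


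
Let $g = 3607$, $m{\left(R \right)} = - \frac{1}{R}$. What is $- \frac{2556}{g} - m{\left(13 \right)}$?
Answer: $- \frac{29621}{46891} \approx -0.6317$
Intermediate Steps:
$- \frac{2556}{g} - m{\left(13 \right)} = - \frac{2556}{3607} - - \frac{1}{13} = - \frac{2556}{3607} + \frac{1}{13} = - \frac{29621}{46891}$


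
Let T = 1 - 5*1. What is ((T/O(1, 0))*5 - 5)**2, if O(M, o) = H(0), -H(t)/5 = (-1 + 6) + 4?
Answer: 1681/81 ≈ 20.753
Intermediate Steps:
H(t) = -45 (H(t) = -5*((-1 + 6) + 4) = -5*(5 + 4) = -5*9 = -45)
O(M, o) = -45
T = -4 (T = 1 - 5 = -4)
((T/O(1, 0))*5 - 5)**2 = (-4/(-45)*5 - 5)**2 = (-4*(-1/45)*5 - 5)**2 = ((4/45)*5 - 5)**2 = (4/9 - 5)**2 = (-41/9)**2 = 1681/81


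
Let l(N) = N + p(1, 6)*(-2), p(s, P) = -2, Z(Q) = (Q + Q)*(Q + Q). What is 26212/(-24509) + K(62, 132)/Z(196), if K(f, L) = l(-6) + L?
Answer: -2012327299/1883075488 ≈ -1.0686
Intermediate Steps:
Z(Q) = 4*Q**2 (Z(Q) = (2*Q)*(2*Q) = 4*Q**2)
l(N) = 4 + N (l(N) = N - 2*(-2) = N + 4 = 4 + N)
K(f, L) = -2 + L (K(f, L) = (4 - 6) + L = -2 + L)
26212/(-24509) + K(62, 132)/Z(196) = 26212/(-24509) + (-2 + 132)/((4*196**2)) = 26212*(-1/24509) + 130/((4*38416)) = -26212/24509 + 130/153664 = -26212/24509 + 130*(1/153664) = -26212/24509 + 65/76832 = -2012327299/1883075488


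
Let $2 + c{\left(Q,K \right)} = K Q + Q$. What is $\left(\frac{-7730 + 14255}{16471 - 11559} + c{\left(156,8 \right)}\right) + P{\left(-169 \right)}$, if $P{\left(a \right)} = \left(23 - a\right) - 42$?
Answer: $\frac{7629949}{4912} \approx 1553.3$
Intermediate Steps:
$c{\left(Q,K \right)} = -2 + Q + K Q$ ($c{\left(Q,K \right)} = -2 + \left(K Q + Q\right) = -2 + \left(Q + K Q\right) = -2 + Q + K Q$)
$P{\left(a \right)} = -19 - a$
$\left(\frac{-7730 + 14255}{16471 - 11559} + c{\left(156,8 \right)}\right) + P{\left(-169 \right)} = \left(\frac{-7730 + 14255}{16471 - 11559} + \left(-2 + 156 + 8 \cdot 156\right)\right) - -150 = \left(\frac{6525}{4912} + \left(-2 + 156 + 1248\right)\right) + \left(-19 + 169\right) = \left(6525 \cdot \frac{1}{4912} + 1402\right) + 150 = \left(\frac{6525}{4912} + 1402\right) + 150 = \frac{6893149}{4912} + 150 = \frac{7629949}{4912}$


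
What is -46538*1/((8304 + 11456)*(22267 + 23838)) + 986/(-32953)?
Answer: -449906939757/15010664882200 ≈ -0.029972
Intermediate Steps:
-46538*1/((8304 + 11456)*(22267 + 23838)) + 986/(-32953) = -46538/(19760*46105) + 986*(-1/32953) = -46538/911034800 - 986/32953 = -46538*1/911034800 - 986/32953 = -23269/455517400 - 986/32953 = -449906939757/15010664882200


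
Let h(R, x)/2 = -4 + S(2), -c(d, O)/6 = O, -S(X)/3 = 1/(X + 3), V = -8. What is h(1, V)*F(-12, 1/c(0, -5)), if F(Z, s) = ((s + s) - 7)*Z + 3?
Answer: -19826/25 ≈ -793.04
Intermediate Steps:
S(X) = -3/(3 + X) (S(X) = -3/(X + 3) = -3/(3 + X))
c(d, O) = -6*O
F(Z, s) = 3 + Z*(-7 + 2*s) (F(Z, s) = (2*s - 7)*Z + 3 = (-7 + 2*s)*Z + 3 = Z*(-7 + 2*s) + 3 = 3 + Z*(-7 + 2*s))
h(R, x) = -46/5 (h(R, x) = 2*(-4 - 3/(3 + 2)) = 2*(-4 - 3/5) = 2*(-4 - 3*⅕) = 2*(-4 - ⅗) = 2*(-23/5) = -46/5)
h(1, V)*F(-12, 1/c(0, -5)) = -46*(3 - 7*(-12) + 2*(-12)/(-6*(-5)))/5 = -46*(3 + 84 + 2*(-12)/30)/5 = -46*(3 + 84 + 2*(-12)*(1/30))/5 = -46*(3 + 84 - ⅘)/5 = -46/5*431/5 = -19826/25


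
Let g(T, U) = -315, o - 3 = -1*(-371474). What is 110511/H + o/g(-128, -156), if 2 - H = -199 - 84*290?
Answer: -1009892848/859635 ≈ -1174.8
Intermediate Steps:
o = 371477 (o = 3 - 1*(-371474) = 3 + 371474 = 371477)
H = 24561 (H = 2 - (-199 - 84*290) = 2 - (-199 - 24360) = 2 - 1*(-24559) = 2 + 24559 = 24561)
110511/H + o/g(-128, -156) = 110511/24561 + 371477/(-315) = 110511*(1/24561) + 371477*(-1/315) = 12279/2729 - 371477/315 = -1009892848/859635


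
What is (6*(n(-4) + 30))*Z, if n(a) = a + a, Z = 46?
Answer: 6072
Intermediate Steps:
n(a) = 2*a
(6*(n(-4) + 30))*Z = (6*(2*(-4) + 30))*46 = (6*(-8 + 30))*46 = (6*22)*46 = 132*46 = 6072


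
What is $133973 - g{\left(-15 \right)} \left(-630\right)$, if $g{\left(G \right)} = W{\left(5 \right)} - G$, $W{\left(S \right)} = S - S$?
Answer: $143423$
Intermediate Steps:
$W{\left(S \right)} = 0$
$g{\left(G \right)} = - G$ ($g{\left(G \right)} = 0 - G = - G$)
$133973 - g{\left(-15 \right)} \left(-630\right) = 133973 - \left(-1\right) \left(-15\right) \left(-630\right) = 133973 - 15 \left(-630\right) = 133973 - -9450 = 133973 + 9450 = 143423$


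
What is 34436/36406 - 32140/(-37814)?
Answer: 618062936/344164121 ≈ 1.7958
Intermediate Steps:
34436/36406 - 32140/(-37814) = 34436*(1/36406) - 32140*(-1/37814) = 17218/18203 + 16070/18907 = 618062936/344164121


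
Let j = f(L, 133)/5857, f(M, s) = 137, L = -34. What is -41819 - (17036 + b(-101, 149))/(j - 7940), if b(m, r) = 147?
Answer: -1944668660986/46504443 ≈ -41817.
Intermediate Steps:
j = 137/5857 ≈ 0.023391
-41819 - (17036 + b(-101, 149))/(j - 7940) = -41819 - (17036 + 147)/(137/5857 - 7940) = -41819 - 17183/(-46504443/5857) = -41819 - 17183*(-5857)/46504443 = -41819 - 1*(-100640831/46504443) = -41819 + 100640831/46504443 = -1944668660986/46504443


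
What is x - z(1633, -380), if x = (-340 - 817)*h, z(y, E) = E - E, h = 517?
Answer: -598169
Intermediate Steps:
z(y, E) = 0
x = -598169 (x = (-340 - 817)*517 = -1157*517 = -598169)
x - z(1633, -380) = -598169 - 1*0 = -598169 + 0 = -598169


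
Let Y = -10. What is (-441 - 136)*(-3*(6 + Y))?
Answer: -6924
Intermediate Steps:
(-441 - 136)*(-3*(6 + Y)) = (-441 - 136)*(-3*(6 - 10)) = -(-1731)*(-4) = -577*12 = -6924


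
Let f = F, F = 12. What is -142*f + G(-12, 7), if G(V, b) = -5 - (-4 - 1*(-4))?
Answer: -1709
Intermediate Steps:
f = 12
G(V, b) = -5 (G(V, b) = -5 - (-4 + 4) = -5 - 1*0 = -5 + 0 = -5)
-142*f + G(-12, 7) = -142*12 - 5 = -1704 - 5 = -1709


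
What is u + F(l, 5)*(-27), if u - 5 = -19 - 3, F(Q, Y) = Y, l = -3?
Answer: -152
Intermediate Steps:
u = -17 (u = 5 + (-19 - 3) = 5 - 22 = -17)
u + F(l, 5)*(-27) = -17 + 5*(-27) = -17 - 135 = -152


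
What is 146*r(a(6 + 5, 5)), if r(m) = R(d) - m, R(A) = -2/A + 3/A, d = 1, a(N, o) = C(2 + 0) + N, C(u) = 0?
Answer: -1460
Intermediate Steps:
a(N, o) = N (a(N, o) = 0 + N = N)
R(A) = 1/A
r(m) = 1 - m (r(m) = 1/1 - m = 1 - m)
146*r(a(6 + 5, 5)) = 146*(1 - (6 + 5)) = 146*(1 - 1*11) = 146*(1 - 11) = 146*(-10) = -1460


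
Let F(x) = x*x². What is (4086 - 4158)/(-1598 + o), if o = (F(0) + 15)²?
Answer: 72/1373 ≈ 0.052440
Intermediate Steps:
F(x) = x³
o = 225 (o = (0³ + 15)² = (0 + 15)² = 15² = 225)
(4086 - 4158)/(-1598 + o) = (4086 - 4158)/(-1598 + 225) = -72/(-1373) = -72*(-1/1373) = 72/1373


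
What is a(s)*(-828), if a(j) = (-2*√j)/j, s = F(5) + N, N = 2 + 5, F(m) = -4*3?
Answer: -1656*I*√5/5 ≈ -740.59*I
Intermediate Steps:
F(m) = -12
N = 7
s = -5 (s = -12 + 7 = -5)
a(j) = -2/√j
a(s)*(-828) = -(-2)*I*√5/5*(-828) = (2*I*√5/5)*(-828) = -1656*I*√5/5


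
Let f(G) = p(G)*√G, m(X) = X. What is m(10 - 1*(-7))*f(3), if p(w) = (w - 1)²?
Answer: 68*√3 ≈ 117.78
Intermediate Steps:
p(w) = (-1 + w)²
f(G) = √G*(-1 + G)² (f(G) = (-1 + G)²*√G = √G*(-1 + G)²)
m(10 - 1*(-7))*f(3) = (10 - 1*(-7))*(√3*(-1 + 3)²) = (10 + 7)*(√3*2²) = 17*(√3*4) = 17*(4*√3) = 68*√3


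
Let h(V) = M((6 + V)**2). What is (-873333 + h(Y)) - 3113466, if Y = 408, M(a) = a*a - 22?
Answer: 29372601995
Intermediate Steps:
M(a) = -22 + a**2 (M(a) = a**2 - 22 = -22 + a**2)
h(V) = -22 + (6 + V)**4 (h(V) = -22 + ((6 + V)**2)**2 = -22 + (6 + V)**4)
(-873333 + h(Y)) - 3113466 = (-873333 + (-22 + (6 + 408)**4)) - 3113466 = (-873333 + (-22 + 414**4)) - 3113466 = (-873333 + (-22 + 29376588816)) - 3113466 = (-873333 + 29376588794) - 3113466 = 29375715461 - 3113466 = 29372601995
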